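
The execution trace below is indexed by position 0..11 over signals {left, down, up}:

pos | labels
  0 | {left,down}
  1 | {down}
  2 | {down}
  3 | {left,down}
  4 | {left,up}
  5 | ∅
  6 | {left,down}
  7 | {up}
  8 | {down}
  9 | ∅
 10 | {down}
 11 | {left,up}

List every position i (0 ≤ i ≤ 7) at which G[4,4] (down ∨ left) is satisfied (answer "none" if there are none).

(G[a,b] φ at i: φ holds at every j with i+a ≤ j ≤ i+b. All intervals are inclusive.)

Evaluate at each i in [0,7]:
  i=0: ✓ (all of [4,4])
  i=1: ✗ (fails at j=5)
  i=2: ✓ (all of [6,6])
  i=3: ✗ (fails at j=7)
  i=4: ✓ (all of [8,8])
  i=5: ✗ (fails at j=9)
  i=6: ✓ (all of [10,10])
  i=7: ✓ (all of [11,11])

0, 2, 4, 6, 7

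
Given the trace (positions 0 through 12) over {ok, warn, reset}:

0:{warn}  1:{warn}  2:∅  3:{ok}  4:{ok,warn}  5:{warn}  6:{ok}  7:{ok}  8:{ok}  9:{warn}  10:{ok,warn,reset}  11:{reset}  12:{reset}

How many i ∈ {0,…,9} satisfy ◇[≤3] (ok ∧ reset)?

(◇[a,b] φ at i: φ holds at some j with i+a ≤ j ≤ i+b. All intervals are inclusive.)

3

Evaluate at each i in [0,9]:
  i=0: ✗ (none in [0,3])
  i=1: ✗ (none in [1,4])
  i=2: ✗ (none in [2,5])
  i=3: ✗ (none in [3,6])
  i=4: ✗ (none in [4,7])
  i=5: ✗ (none in [5,8])
  i=6: ✗ (none in [6,9])
  i=7: ✓ (witness j=10)
  i=8: ✓ (witness j=10)
  i=9: ✓ (witness j=10)
Positions where it holds: {7, 8, 9} → 3.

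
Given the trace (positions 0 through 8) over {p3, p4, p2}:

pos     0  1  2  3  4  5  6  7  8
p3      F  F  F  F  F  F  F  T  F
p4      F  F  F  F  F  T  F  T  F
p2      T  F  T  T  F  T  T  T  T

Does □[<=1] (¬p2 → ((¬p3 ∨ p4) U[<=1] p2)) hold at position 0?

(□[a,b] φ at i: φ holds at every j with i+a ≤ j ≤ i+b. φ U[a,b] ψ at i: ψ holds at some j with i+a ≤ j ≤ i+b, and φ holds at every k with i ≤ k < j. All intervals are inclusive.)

True

Check (¬p2 → ((¬p3 ∨ p4) U[<=1] p2)) at every j in [0,1]:
  j=0: antecedent false → ✓
  j=1: antecedent true; consequent holds → ✓
All positions satisfy it → formula holds.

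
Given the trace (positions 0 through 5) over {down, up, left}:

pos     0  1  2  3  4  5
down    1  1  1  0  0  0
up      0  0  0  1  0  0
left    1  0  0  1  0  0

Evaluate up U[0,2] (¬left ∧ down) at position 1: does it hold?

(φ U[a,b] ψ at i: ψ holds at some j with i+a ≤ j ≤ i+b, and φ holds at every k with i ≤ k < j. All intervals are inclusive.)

Need some j in [1,3] with (¬left ∧ down), and up at every k in [1,j-1].
  j=1: (¬left ∧ down) holds; no prefix to check → satisfied.

True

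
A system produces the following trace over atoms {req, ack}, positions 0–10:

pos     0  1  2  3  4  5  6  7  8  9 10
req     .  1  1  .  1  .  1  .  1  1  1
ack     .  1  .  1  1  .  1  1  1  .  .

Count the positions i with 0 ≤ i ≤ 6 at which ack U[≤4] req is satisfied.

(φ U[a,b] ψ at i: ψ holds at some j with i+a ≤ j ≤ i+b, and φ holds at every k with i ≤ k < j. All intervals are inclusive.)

5

Evaluate at each i in [0,6]:
  i=0: ✗ (lhs fails at k=0 before rhs at j=1)
  i=1: ✓ (rhs at j=1)
  i=2: ✓ (rhs at j=2)
  i=3: ✓ (rhs at j=4; lhs holds on [3,3])
  i=4: ✓ (rhs at j=4)
  i=5: ✗ (lhs fails at k=5 before rhs at j=6)
  i=6: ✓ (rhs at j=6)
Positions where it holds: {1, 2, 3, 4, 6} → 5.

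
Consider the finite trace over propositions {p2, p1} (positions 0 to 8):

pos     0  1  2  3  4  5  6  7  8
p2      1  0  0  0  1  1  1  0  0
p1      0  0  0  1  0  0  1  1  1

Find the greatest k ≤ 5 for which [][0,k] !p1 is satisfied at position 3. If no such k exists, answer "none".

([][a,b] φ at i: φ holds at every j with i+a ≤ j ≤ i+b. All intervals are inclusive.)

none

!p1 must hold from j=3 onward; find where it first fails.
  j=3: fails → no k works.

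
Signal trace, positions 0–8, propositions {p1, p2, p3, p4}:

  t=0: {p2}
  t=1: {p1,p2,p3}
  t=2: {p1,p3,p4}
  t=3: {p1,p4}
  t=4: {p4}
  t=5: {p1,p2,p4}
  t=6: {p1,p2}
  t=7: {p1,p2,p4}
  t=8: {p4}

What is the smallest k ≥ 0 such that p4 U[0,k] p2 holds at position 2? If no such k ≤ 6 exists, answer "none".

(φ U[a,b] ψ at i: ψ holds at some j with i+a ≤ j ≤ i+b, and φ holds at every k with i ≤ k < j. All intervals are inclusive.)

3

Need earliest j ≥ 2 with p2, and p4 at every k in [2,j-1].
  j=2: rhs fails.
  j=3: rhs fails.
  j=4: rhs fails.
  j=5: rhs holds; lhs holds on [2,4]. k = 3.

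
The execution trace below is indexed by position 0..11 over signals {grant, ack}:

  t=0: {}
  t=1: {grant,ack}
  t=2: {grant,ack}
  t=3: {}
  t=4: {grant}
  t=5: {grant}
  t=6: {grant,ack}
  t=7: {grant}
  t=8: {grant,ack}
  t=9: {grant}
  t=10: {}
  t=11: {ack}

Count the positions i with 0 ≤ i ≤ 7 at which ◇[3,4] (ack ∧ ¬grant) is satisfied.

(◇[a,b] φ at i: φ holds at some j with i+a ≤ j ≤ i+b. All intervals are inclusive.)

Evaluate at each i in [0,7]:
  i=0: ✗ (none in [3,4])
  i=1: ✗ (none in [4,5])
  i=2: ✗ (none in [5,6])
  i=3: ✗ (none in [6,7])
  i=4: ✗ (none in [7,8])
  i=5: ✗ (none in [8,9])
  i=6: ✗ (none in [9,10])
  i=7: ✓ (witness j=11)
Positions where it holds: {7} → 1.

1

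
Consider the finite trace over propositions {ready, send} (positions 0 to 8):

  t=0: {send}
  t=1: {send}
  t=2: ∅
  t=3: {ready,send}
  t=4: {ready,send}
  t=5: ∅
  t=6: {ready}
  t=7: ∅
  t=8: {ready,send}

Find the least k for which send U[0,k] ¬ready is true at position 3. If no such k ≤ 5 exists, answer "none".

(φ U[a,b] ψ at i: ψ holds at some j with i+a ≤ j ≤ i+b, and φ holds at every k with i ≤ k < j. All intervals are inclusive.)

2

Need earliest j ≥ 3 with ¬ready, and send at every k in [3,j-1].
  j=3: rhs fails.
  j=4: rhs fails.
  j=5: rhs holds; lhs holds on [3,4]. k = 2.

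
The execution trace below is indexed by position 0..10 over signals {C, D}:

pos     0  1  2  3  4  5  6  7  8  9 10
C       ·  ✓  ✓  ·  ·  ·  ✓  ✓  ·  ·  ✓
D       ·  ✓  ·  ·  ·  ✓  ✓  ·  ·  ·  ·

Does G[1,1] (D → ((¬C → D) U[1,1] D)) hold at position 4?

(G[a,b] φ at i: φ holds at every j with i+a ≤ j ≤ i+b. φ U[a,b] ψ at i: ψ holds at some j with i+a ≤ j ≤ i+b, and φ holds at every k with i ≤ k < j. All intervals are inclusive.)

Check (D → ((¬C → D) U[1,1] D)) at every j in [5,5]:
  j=5: antecedent true; consequent holds → ✓
All positions satisfy it → formula holds.

True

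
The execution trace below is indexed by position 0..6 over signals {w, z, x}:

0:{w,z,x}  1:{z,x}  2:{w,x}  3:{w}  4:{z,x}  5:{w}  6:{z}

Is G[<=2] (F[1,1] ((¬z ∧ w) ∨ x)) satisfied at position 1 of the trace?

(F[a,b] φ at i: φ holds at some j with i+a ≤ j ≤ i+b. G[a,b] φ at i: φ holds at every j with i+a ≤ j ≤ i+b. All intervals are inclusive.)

Check F[1,1] ((¬z ∧ w) ∨ x) at every j in [1,3]:
  j=1: holds (witness at 2)
  j=2: holds (witness at 3)
  j=3: holds (witness at 4)
All positions satisfy it → formula holds.

True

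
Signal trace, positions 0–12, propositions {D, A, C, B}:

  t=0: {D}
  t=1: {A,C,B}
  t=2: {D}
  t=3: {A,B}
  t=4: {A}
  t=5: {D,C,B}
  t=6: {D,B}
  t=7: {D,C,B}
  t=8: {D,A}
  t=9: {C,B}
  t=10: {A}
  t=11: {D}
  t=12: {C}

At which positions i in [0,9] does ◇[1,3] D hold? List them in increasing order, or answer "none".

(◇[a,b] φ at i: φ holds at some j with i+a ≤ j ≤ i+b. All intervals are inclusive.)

0, 1, 2, 3, 4, 5, 6, 7, 8, 9

Evaluate at each i in [0,9]:
  i=0: ✓ (witness j=2)
  i=1: ✓ (witness j=2)
  i=2: ✓ (witness j=5)
  i=3: ✓ (witness j=5)
  i=4: ✓ (witness j=5)
  i=5: ✓ (witness j=6)
  i=6: ✓ (witness j=7)
  i=7: ✓ (witness j=8)
  i=8: ✓ (witness j=11)
  i=9: ✓ (witness j=11)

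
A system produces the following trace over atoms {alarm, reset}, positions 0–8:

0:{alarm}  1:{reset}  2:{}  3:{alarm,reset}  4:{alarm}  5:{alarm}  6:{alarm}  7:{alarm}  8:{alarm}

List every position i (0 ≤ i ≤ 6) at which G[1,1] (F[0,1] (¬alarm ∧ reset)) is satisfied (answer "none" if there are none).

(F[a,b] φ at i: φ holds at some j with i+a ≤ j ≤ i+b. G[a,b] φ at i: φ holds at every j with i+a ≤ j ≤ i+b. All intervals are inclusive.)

Evaluate at each i in [0,6]:
  i=0: ✓ (all of [1,1])
  i=1: ✗ (fails at j=2)
  i=2: ✗ (fails at j=3)
  i=3: ✗ (fails at j=4)
  i=4: ✗ (fails at j=5)
  i=5: ✗ (fails at j=6)
  i=6: ✗ (fails at j=7)

0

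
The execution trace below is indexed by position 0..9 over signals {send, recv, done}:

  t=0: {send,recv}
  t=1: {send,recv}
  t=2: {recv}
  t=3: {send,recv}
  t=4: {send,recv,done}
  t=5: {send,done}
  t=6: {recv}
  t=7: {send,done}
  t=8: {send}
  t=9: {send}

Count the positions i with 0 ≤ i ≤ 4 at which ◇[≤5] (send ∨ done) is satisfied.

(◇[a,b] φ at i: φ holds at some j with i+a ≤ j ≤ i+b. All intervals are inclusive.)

Evaluate at each i in [0,4]:
  i=0: ✓ (witness j=0)
  i=1: ✓ (witness j=1)
  i=2: ✓ (witness j=3)
  i=3: ✓ (witness j=3)
  i=4: ✓ (witness j=4)
Positions where it holds: {0, 1, 2, 3, 4} → 5.

5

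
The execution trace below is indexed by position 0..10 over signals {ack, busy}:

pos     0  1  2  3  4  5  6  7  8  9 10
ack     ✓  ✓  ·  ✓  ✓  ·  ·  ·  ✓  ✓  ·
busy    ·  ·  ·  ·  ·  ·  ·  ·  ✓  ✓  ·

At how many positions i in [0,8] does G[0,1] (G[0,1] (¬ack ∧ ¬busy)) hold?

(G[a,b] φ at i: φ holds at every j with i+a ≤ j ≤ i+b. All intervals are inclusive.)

Evaluate at each i in [0,8]:
  i=0: ✗ (fails at j=0)
  i=1: ✗ (fails at j=1)
  i=2: ✗ (fails at j=2)
  i=3: ✗ (fails at j=3)
  i=4: ✗ (fails at j=4)
  i=5: ✓ (all of [5,6])
  i=6: ✗ (fails at j=7)
  i=7: ✗ (fails at j=7)
  i=8: ✗ (fails at j=8)
Positions where it holds: {5} → 1.

1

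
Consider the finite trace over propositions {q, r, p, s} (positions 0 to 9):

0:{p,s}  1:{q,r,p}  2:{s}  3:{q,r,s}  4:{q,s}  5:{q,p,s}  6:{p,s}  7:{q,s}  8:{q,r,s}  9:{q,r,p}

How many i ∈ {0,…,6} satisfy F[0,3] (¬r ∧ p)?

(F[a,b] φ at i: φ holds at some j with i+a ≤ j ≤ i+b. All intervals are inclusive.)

6

Evaluate at each i in [0,6]:
  i=0: ✓ (witness j=0)
  i=1: ✗ (none in [1,4])
  i=2: ✓ (witness j=5)
  i=3: ✓ (witness j=5)
  i=4: ✓ (witness j=5)
  i=5: ✓ (witness j=5)
  i=6: ✓ (witness j=6)
Positions where it holds: {0, 2, 3, 4, 5, 6} → 6.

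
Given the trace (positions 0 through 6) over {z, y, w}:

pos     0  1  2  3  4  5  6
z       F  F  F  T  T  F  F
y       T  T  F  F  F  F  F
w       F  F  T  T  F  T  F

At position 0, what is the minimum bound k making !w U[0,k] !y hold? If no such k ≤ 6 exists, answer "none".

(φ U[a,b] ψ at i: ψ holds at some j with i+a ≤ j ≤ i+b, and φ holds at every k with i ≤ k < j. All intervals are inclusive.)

2

Need earliest j ≥ 0 with !y, and !w at every k in [0,j-1].
  j=0: rhs fails.
  j=1: rhs fails.
  j=2: rhs holds; lhs holds on [0,1]. k = 2.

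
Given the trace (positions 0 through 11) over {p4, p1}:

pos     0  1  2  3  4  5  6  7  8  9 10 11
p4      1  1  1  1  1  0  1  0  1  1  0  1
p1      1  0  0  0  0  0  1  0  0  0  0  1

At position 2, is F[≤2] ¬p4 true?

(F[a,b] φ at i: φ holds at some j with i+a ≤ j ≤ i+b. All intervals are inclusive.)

False

Check ¬p4 at each j in [2,4]:
  j=2: false
  j=3: false
  j=4: false
No position in the window satisfies it → formula fails.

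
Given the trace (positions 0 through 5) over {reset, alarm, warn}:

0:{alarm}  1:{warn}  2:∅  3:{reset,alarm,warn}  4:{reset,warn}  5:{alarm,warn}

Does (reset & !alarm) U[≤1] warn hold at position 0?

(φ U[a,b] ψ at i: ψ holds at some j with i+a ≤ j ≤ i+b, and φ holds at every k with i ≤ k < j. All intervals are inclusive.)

No

Need some j in [0,1] with warn, and (reset & !alarm) at every k in [0,j-1].
  j=0: warn false.
  j=1: warn holds, but (reset & !alarm) fails at k=0 → not this j.
No j in the window works → until fails.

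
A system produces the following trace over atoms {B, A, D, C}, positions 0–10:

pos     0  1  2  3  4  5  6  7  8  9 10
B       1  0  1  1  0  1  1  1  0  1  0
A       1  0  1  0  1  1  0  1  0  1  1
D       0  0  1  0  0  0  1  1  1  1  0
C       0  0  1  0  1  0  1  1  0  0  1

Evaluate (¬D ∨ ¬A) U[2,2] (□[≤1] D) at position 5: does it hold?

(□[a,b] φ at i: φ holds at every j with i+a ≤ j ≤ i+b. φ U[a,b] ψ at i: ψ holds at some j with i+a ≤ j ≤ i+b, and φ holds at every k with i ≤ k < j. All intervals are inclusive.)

True

Need some j in [7,7] with □[≤1] D, and (¬D ∨ ¬A) at every k in [5,j-1].
  j=7: □[≤1] D holds; (¬D ∨ ¬A) holds at every k in [5,6] → satisfied.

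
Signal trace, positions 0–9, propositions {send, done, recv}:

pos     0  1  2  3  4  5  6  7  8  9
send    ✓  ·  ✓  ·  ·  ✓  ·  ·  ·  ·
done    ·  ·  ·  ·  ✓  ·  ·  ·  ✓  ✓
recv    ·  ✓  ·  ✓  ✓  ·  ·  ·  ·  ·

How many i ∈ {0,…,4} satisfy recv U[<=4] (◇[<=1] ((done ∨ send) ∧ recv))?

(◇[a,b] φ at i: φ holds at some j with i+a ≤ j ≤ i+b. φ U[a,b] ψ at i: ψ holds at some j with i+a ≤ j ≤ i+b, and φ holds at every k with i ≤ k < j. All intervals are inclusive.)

Evaluate at each i in [0,4]:
  i=0: ✗ (lhs fails at k=0 before rhs at j=3)
  i=1: ✗ (lhs fails at k=2 before rhs at j=3)
  i=2: ✗ (lhs fails at k=2 before rhs at j=3)
  i=3: ✓ (rhs at j=3)
  i=4: ✓ (rhs at j=4)
Positions where it holds: {3, 4} → 2.

2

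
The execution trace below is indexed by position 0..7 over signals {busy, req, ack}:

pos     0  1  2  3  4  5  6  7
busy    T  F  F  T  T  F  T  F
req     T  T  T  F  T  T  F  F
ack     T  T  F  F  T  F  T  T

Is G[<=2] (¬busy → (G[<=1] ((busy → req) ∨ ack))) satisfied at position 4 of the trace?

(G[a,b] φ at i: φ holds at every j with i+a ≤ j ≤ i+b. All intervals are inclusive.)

Check (¬busy → (G[<=1] ((busy → req) ∨ ack))) at every j in [4,6]:
  j=4: antecedent false → ✓
  j=5: antecedent true; consequent holds on [5,6] → ✓
  j=6: antecedent false → ✓
All positions satisfy it → formula holds.

Yes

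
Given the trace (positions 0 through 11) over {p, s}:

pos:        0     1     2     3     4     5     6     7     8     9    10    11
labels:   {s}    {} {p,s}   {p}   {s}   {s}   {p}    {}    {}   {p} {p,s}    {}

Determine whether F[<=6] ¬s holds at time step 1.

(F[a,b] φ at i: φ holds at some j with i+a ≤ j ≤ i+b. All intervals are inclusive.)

True

Check ¬s at each j in [1,7]:
  j=1: true
  j=2: false
  j=3: true
  j=4: false
  j=5: false
  j=6: true
  j=7: true
Found at j=1 → formula holds.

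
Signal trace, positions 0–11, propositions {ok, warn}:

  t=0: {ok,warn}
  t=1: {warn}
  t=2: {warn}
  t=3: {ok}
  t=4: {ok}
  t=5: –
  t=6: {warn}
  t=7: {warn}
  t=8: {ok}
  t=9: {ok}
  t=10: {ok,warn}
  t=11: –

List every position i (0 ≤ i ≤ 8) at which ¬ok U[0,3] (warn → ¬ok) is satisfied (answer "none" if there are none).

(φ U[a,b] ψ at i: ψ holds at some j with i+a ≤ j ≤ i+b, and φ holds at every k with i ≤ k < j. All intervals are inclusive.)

Evaluate at each i in [0,8]:
  i=0: ✗ (lhs fails at k=0 before rhs at j=1)
  i=1: ✓ (rhs at j=1)
  i=2: ✓ (rhs at j=2)
  i=3: ✓ (rhs at j=3)
  i=4: ✓ (rhs at j=4)
  i=5: ✓ (rhs at j=5)
  i=6: ✓ (rhs at j=6)
  i=7: ✓ (rhs at j=7)
  i=8: ✓ (rhs at j=8)

1, 2, 3, 4, 5, 6, 7, 8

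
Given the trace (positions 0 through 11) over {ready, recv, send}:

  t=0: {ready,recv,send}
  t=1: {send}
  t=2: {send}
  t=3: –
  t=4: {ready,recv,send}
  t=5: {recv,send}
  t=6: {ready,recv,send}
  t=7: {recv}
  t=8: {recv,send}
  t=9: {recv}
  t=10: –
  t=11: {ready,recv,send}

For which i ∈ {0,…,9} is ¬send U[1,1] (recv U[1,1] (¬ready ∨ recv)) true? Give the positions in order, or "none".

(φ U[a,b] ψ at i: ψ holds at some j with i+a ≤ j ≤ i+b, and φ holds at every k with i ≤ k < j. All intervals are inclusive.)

Evaluate at each i in [0,9]:
  i=0: ✗ (no rhs in [1,1])
  i=1: ✗ (no rhs in [2,2])
  i=2: ✗ (no rhs in [3,3])
  i=3: ✓ (rhs at j=4; lhs holds on [3,3])
  i=4: ✗ (lhs fails at k=4 before rhs at j=5)
  i=5: ✗ (lhs fails at k=5 before rhs at j=6)
  i=6: ✗ (lhs fails at k=6 before rhs at j=7)
  i=7: ✓ (rhs at j=8; lhs holds on [7,7])
  i=8: ✗ (lhs fails at k=8 before rhs at j=9)
  i=9: ✗ (no rhs in [10,10])

3, 7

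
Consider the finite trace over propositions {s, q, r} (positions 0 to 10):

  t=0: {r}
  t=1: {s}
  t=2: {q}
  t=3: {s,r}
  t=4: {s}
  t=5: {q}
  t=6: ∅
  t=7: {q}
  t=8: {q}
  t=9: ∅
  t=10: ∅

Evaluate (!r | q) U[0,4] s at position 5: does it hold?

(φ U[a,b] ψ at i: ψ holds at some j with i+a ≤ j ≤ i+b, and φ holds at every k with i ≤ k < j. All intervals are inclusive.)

Need some j in [5,9] with s, and (!r | q) at every k in [5,j-1].
  j=5: s false.
  j=6: s false.
  j=7: s false.
  j=8: s false.
  j=9: s false.
No j in the window works → until fails.

False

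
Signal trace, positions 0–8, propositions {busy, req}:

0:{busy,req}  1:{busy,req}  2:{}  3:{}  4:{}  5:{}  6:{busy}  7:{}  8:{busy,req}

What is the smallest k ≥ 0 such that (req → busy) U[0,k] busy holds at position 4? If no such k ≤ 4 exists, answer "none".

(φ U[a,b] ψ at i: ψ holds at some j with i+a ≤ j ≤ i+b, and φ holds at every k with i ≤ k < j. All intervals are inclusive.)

Need earliest j ≥ 4 with busy, and (req → busy) at every k in [4,j-1].
  j=4: rhs fails.
  j=5: rhs fails.
  j=6: rhs holds; lhs holds on [4,5]. k = 2.

2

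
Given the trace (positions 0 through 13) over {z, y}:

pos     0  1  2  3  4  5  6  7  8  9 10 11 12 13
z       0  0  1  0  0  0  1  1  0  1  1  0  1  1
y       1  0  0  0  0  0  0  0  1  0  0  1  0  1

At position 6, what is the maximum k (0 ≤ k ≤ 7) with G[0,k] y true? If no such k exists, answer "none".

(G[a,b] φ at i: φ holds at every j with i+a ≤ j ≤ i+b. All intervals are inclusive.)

y must hold from j=6 onward; find where it first fails.
  j=6: fails → no k works.

none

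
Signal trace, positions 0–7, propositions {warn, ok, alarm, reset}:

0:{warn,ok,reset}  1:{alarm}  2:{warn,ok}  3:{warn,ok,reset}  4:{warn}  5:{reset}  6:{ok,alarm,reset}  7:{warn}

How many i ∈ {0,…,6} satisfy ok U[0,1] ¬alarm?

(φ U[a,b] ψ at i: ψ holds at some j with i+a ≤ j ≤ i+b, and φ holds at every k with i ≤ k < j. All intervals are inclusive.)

6

Evaluate at each i in [0,6]:
  i=0: ✓ (rhs at j=0)
  i=1: ✗ (lhs fails at k=1 before rhs at j=2)
  i=2: ✓ (rhs at j=2)
  i=3: ✓ (rhs at j=3)
  i=4: ✓ (rhs at j=4)
  i=5: ✓ (rhs at j=5)
  i=6: ✓ (rhs at j=7; lhs holds on [6,6])
Positions where it holds: {0, 2, 3, 4, 5, 6} → 6.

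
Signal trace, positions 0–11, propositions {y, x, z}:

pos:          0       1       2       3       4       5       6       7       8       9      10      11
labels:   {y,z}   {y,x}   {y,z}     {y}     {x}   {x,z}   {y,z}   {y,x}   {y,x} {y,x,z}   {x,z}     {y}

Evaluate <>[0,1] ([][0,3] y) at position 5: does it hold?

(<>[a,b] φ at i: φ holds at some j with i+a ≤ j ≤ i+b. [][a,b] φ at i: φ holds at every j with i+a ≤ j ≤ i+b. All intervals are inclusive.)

True

Check [][0,3] y at each j in [5,6]:
  j=5: fails at 5
  j=6: holds on [6,9]
Found at j=6 → formula holds.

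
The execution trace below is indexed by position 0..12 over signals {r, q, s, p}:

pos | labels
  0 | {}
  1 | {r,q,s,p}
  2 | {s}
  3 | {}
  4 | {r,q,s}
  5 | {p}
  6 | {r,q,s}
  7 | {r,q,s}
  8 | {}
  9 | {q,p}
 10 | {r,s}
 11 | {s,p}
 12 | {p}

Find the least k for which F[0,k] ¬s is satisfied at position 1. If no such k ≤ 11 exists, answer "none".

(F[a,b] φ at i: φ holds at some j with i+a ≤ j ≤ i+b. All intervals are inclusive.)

Scan j = 1,2,… for ¬s:
  j=1: fails
  j=2: fails
  j=3: holds
First hit at j=3, so smallest k = 3-1 = 2.

2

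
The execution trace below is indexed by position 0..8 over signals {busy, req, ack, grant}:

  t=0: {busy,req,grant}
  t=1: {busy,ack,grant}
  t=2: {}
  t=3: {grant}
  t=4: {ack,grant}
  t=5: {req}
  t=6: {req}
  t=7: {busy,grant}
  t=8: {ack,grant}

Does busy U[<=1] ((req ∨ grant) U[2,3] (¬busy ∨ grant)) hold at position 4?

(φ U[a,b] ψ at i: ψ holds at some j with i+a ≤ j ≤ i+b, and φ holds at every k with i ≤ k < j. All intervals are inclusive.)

Yes

Need some j in [4,5] with ((req ∨ grant) U[2,3] (¬busy ∨ grant)), and busy at every k in [4,j-1].
  j=4: ((req ∨ grant) U[2,3] (¬busy ∨ grant)) holds; no prefix to check → satisfied.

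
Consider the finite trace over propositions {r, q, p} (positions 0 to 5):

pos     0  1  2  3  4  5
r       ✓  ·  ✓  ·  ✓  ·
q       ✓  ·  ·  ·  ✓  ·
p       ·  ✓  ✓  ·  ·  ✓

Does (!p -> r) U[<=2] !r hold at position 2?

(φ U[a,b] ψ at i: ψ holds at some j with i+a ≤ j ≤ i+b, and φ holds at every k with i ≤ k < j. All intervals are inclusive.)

Need some j in [2,4] with !r, and (!p -> r) at every k in [2,j-1].
  j=2: !r false.
  j=3: !r holds; (!p -> r) holds at every k in [2,2] → satisfied.

Holds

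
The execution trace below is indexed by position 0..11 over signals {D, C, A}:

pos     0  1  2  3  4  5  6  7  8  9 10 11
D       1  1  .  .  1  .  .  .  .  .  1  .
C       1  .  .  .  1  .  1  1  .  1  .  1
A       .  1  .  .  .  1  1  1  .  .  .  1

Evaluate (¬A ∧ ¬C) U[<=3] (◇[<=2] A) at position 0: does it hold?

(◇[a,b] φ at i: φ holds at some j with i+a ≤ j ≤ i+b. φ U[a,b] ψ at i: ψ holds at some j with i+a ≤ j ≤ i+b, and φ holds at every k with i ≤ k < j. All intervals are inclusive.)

Need some j in [0,3] with ◇[<=2] A, and (¬A ∧ ¬C) at every k in [0,j-1].
  j=0: ◇[<=2] A holds; no prefix to check → satisfied.

Holds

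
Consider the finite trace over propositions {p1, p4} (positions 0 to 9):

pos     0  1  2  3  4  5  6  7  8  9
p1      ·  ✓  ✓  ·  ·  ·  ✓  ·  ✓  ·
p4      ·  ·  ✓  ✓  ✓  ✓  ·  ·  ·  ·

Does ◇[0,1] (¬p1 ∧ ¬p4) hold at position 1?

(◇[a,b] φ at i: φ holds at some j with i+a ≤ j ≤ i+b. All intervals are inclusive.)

No

Check (¬p1 ∧ ¬p4) at each j in [1,2]:
  j=1: false
  j=2: false
No position in the window satisfies it → formula fails.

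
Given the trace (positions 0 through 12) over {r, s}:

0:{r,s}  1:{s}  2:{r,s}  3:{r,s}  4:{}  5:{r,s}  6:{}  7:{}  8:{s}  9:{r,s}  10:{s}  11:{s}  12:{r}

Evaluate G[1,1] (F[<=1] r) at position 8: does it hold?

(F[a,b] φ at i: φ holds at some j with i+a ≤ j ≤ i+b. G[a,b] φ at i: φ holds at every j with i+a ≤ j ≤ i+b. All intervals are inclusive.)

True

Check F[<=1] r at every j in [9,9]:
  j=9: holds (witness at 9)
All positions satisfy it → formula holds.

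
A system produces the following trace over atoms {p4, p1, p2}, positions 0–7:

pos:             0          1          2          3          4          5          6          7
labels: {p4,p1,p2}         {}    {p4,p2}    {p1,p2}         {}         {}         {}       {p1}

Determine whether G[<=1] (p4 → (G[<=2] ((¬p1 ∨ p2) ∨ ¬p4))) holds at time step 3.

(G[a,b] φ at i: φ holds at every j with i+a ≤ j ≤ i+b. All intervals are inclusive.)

Check (p4 → (G[<=2] ((¬p1 ∨ p2) ∨ ¬p4))) at every j in [3,4]:
  j=3: antecedent false → ✓
  j=4: antecedent false → ✓
All positions satisfy it → formula holds.

True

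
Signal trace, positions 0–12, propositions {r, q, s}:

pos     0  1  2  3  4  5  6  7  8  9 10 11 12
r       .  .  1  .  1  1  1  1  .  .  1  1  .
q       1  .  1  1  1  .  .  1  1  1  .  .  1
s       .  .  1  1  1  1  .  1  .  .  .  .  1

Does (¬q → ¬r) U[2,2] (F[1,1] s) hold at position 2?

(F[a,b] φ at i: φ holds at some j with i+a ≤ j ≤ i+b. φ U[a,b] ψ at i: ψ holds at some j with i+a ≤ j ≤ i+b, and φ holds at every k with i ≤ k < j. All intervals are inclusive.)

Need some j in [4,4] with F[1,1] s, and (¬q → ¬r) at every k in [2,j-1].
  j=4: F[1,1] s holds; (¬q → ¬r) holds at every k in [2,3] → satisfied.

Holds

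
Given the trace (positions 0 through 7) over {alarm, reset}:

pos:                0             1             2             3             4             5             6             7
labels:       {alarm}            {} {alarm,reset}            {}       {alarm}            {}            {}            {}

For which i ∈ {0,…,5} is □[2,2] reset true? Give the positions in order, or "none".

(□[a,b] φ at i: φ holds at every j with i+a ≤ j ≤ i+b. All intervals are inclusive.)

0

Evaluate at each i in [0,5]:
  i=0: ✓ (all of [2,2])
  i=1: ✗ (fails at j=3)
  i=2: ✗ (fails at j=4)
  i=3: ✗ (fails at j=5)
  i=4: ✗ (fails at j=6)
  i=5: ✗ (fails at j=7)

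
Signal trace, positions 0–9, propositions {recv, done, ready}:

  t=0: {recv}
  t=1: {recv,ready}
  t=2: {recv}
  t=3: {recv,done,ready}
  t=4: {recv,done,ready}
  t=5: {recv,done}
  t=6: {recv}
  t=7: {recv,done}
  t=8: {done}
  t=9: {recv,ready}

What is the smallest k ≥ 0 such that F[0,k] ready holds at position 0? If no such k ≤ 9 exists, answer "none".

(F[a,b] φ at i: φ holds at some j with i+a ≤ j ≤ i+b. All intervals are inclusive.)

1

Scan j = 0,1,… for ready:
  j=0: fails
  j=1: holds
First hit at j=1, so smallest k = 1-0 = 1.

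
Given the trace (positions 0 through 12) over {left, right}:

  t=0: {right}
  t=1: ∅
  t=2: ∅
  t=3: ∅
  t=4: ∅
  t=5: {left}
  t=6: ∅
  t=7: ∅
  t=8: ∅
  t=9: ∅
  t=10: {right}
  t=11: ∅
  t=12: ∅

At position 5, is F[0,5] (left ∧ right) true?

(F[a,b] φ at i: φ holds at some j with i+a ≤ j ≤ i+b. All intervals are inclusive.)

Check (left ∧ right) at each j in [5,10]:
  j=5: false
  j=6: false
  j=7: false
  j=8: false
  j=9: false
  j=10: false
No position in the window satisfies it → formula fails.

No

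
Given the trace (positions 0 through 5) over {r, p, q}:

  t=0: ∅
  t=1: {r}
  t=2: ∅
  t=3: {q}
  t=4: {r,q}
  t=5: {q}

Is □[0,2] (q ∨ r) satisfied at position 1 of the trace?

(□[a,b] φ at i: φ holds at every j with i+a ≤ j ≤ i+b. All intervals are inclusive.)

Check (q ∨ r) at every j in [1,3]:
  j=1: true
  j=2: false
  j=3: true
Fails at j=2 → formula fails.

False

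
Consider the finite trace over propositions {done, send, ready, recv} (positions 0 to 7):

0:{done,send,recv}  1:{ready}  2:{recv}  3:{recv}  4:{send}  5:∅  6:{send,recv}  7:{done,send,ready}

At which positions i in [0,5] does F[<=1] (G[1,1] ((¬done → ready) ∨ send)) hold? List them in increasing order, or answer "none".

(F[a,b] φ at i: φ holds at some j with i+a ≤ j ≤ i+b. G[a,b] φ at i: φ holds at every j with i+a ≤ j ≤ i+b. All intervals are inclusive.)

0, 2, 3, 4, 5

Evaluate at each i in [0,5]:
  i=0: ✓ (witness j=0)
  i=1: ✗ (none in [1,2])
  i=2: ✓ (witness j=3)
  i=3: ✓ (witness j=3)
  i=4: ✓ (witness j=5)
  i=5: ✓ (witness j=5)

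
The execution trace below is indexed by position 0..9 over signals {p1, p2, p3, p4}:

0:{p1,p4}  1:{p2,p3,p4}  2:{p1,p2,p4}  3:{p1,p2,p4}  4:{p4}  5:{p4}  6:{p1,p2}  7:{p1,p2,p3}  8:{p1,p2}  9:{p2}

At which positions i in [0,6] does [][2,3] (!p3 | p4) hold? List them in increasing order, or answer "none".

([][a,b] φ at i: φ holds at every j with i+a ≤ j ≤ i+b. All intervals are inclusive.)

Evaluate at each i in [0,6]:
  i=0: ✓ (all of [2,3])
  i=1: ✓ (all of [3,4])
  i=2: ✓ (all of [4,5])
  i=3: ✓ (all of [5,6])
  i=4: ✗ (fails at j=7)
  i=5: ✗ (fails at j=7)
  i=6: ✓ (all of [8,9])

0, 1, 2, 3, 6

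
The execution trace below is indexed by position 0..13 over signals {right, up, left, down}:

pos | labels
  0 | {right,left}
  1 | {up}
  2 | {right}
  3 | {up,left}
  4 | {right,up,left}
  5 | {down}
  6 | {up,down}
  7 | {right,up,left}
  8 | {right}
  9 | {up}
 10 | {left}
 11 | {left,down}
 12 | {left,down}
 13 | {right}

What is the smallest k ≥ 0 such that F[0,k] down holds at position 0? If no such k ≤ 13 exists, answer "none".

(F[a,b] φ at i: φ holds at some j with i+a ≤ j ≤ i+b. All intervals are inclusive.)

Scan j = 0,1,… for down:
  j=0: fails
  j=1: fails
  j=2: fails
  j=3: fails
  j=4: fails
  j=5: holds
First hit at j=5, so smallest k = 5-0 = 5.

5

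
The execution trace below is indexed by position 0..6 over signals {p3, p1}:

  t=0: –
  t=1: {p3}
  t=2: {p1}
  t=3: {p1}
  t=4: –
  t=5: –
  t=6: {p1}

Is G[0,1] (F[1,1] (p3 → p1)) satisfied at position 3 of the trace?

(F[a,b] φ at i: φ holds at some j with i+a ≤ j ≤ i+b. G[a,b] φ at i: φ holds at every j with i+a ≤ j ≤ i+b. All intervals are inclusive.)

Check F[1,1] (p3 → p1) at every j in [3,4]:
  j=3: holds (witness at 4)
  j=4: holds (witness at 5)
All positions satisfy it → formula holds.

Yes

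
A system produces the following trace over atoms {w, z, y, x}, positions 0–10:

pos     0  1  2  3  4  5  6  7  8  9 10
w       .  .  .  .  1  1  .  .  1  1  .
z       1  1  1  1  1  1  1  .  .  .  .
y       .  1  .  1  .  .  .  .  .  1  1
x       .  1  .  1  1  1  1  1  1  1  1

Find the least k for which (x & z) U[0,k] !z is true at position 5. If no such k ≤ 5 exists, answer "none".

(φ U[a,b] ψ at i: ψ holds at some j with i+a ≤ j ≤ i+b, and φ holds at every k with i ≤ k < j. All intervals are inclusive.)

Need earliest j ≥ 5 with !z, and (x & z) at every k in [5,j-1].
  j=5: rhs fails.
  j=6: rhs fails.
  j=7: rhs holds; lhs holds on [5,6]. k = 2.

2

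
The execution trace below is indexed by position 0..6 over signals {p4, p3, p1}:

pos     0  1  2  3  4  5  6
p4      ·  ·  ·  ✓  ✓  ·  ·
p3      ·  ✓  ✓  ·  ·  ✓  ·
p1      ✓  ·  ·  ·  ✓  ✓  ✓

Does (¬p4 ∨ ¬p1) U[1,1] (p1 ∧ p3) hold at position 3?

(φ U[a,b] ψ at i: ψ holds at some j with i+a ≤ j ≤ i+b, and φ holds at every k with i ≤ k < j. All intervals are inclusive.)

No

Need some j in [4,4] with (p1 ∧ p3), and (¬p4 ∨ ¬p1) at every k in [3,j-1].
  j=4: (p1 ∧ p3) false.
No j in the window works → until fails.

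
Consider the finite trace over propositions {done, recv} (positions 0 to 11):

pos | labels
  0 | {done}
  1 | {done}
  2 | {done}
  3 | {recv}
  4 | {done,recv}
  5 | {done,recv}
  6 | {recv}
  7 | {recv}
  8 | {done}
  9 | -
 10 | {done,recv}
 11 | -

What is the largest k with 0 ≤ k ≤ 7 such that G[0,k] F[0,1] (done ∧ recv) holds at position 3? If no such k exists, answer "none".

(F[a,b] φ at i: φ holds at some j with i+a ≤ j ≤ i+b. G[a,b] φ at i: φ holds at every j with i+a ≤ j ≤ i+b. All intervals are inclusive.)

2

F[0,1] (done ∧ recv) must hold from j=3 onward; find where it first fails.
  j=3: holds
  j=4: holds
  j=5: holds
  j=6: fails
Holds on [3,5], so largest k = 2.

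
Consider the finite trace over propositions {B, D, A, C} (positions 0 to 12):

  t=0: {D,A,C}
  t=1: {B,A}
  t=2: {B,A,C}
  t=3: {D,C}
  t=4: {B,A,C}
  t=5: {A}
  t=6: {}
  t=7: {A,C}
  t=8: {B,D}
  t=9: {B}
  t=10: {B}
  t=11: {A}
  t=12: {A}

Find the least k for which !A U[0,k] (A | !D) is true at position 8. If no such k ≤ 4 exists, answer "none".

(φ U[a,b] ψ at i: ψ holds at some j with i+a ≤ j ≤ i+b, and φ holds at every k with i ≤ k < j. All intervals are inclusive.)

1

Need earliest j ≥ 8 with (A | !D), and !A at every k in [8,j-1].
  j=8: rhs fails.
  j=9: rhs holds; lhs holds on [8,8]. k = 1.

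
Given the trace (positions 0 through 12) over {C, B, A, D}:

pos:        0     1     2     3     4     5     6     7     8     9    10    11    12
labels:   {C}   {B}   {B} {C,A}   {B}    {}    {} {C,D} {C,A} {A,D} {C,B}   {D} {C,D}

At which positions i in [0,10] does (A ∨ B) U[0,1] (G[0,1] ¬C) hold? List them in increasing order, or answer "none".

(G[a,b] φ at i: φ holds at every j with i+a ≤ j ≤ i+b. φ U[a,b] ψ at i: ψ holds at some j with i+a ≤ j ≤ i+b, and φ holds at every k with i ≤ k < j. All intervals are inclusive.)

Evaluate at each i in [0,10]:
  i=0: ✗ (lhs fails at k=0 before rhs at j=1)
  i=1: ✓ (rhs at j=1)
  i=2: ✗ (no rhs in [2,3])
  i=3: ✓ (rhs at j=4; lhs holds on [3,3])
  i=4: ✓ (rhs at j=4)
  i=5: ✓ (rhs at j=5)
  i=6: ✗ (no rhs in [6,7])
  i=7: ✗ (no rhs in [7,8])
  i=8: ✗ (no rhs in [8,9])
  i=9: ✗ (no rhs in [9,10])
  i=10: ✗ (no rhs in [10,11])

1, 3, 4, 5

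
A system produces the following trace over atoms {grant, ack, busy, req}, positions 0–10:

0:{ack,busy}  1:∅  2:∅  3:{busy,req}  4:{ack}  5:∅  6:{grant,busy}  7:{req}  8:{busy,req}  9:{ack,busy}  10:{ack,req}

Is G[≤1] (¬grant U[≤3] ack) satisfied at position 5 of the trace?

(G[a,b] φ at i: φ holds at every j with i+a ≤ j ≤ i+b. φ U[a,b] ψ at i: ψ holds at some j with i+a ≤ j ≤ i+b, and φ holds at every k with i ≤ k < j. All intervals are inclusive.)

Check (¬grant U[≤3] ack) at every j in [5,6]:
  j=5: fails
  j=6: fails
Fails at j=5 → formula fails.

No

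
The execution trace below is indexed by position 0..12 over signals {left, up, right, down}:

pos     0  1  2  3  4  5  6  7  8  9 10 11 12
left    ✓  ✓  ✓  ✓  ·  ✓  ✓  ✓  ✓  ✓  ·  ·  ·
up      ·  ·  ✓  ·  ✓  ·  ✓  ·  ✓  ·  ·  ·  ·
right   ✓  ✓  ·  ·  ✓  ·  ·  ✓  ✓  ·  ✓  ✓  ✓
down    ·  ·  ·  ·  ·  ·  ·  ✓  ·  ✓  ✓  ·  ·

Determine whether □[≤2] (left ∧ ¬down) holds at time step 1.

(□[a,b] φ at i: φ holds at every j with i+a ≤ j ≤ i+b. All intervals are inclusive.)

Check (left ∧ ¬down) at every j in [1,3]:
  j=1: true
  j=2: true
  j=3: true
All positions satisfy it → formula holds.

Yes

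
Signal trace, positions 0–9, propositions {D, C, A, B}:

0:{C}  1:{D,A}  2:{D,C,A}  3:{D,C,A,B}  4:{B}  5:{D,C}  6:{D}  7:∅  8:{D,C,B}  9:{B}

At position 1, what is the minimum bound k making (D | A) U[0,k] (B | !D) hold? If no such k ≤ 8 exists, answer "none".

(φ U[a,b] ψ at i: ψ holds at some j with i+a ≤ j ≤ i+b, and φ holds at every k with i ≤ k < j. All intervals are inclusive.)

2

Need earliest j ≥ 1 with (B | !D), and (D | A) at every k in [1,j-1].
  j=1: rhs fails.
  j=2: rhs fails.
  j=3: rhs holds; lhs holds on [1,2]. k = 2.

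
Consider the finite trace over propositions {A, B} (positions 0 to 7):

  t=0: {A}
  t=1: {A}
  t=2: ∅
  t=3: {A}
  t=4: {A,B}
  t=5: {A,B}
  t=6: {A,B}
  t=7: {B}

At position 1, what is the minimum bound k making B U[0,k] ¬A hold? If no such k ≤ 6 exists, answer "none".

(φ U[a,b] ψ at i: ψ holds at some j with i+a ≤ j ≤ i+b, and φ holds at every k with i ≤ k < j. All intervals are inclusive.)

Need earliest j ≥ 1 with ¬A, and B at every k in [1,j-1].
  j=1: rhs fails.
  j=2: rhs holds but lhs fails at k=1.
  j=3: rhs fails.
  j=4: rhs fails.
  j=5: rhs fails.
  j=6: rhs fails.
  j=7: rhs holds but lhs fails at k=1.
No witness within the range → none.

none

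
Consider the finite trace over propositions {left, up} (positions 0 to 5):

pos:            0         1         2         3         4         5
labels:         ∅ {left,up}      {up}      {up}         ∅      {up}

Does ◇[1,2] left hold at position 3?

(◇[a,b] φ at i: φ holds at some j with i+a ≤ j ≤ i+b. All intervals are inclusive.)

Check left at each j in [4,5]:
  j=4: false
  j=5: false
No position in the window satisfies it → formula fails.

Does not hold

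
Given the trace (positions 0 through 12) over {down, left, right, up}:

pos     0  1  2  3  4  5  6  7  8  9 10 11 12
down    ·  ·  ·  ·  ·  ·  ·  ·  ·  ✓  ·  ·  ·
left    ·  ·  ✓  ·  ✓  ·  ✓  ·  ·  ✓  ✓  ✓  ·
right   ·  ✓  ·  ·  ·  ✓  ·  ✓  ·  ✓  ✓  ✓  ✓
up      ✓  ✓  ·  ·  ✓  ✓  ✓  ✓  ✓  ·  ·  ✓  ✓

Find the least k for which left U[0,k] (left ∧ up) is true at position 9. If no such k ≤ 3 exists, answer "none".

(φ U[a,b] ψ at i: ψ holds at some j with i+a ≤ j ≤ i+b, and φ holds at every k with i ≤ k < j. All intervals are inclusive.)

2

Need earliest j ≥ 9 with (left ∧ up), and left at every k in [9,j-1].
  j=9: rhs fails.
  j=10: rhs fails.
  j=11: rhs holds; lhs holds on [9,10]. k = 2.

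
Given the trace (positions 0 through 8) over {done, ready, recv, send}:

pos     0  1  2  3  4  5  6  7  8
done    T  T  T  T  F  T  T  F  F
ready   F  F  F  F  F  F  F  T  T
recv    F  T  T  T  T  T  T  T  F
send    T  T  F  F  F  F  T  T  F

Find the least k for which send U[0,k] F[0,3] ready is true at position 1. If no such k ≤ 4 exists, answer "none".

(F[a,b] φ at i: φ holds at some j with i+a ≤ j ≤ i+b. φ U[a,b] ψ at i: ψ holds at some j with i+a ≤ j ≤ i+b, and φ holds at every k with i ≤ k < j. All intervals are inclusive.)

Need earliest j ≥ 1 with F[0,3] ready, and send at every k in [1,j-1].
  j=1: rhs fails.
  j=2: rhs fails.
  j=3: rhs fails.
  j=4: rhs holds but lhs fails at k=2.
  j=5: rhs holds but lhs fails at k=2.
No witness within the range → none.

none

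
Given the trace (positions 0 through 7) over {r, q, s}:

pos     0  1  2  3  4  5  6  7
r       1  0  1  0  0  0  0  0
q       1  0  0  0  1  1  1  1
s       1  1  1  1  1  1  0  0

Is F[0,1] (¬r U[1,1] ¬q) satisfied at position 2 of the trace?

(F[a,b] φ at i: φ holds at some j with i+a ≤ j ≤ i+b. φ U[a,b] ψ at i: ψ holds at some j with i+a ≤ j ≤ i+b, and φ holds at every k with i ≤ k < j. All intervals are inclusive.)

No

Check (¬r U[1,1] ¬q) at each j in [2,3]:
  j=2: fails
  j=3: fails
No position in the window satisfies it → formula fails.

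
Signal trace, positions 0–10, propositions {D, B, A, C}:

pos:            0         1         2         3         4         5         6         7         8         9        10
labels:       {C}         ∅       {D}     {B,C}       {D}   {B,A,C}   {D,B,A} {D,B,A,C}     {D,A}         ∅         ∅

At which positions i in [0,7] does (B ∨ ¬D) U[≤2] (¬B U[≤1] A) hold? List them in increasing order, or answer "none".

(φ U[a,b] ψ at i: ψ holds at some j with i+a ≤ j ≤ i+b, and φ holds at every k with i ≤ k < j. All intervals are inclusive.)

Evaluate at each i in [0,7]:
  i=0: ✗ (no rhs in [0,2])
  i=1: ✗ (no rhs in [1,3])
  i=2: ✗ (lhs fails at k=2 before rhs at j=4)
  i=3: ✓ (rhs at j=4; lhs holds on [3,3])
  i=4: ✓ (rhs at j=4)
  i=5: ✓ (rhs at j=5)
  i=6: ✓ (rhs at j=6)
  i=7: ✓ (rhs at j=7)

3, 4, 5, 6, 7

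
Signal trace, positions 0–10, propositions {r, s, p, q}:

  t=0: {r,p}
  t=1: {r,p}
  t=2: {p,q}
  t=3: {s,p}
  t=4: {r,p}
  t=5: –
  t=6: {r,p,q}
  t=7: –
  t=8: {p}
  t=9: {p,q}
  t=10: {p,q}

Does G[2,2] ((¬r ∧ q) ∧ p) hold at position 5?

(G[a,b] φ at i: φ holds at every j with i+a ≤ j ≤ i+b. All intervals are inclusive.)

Does not hold

Check ((¬r ∧ q) ∧ p) at every j in [7,7]:
  j=7: false
Fails at j=7 → formula fails.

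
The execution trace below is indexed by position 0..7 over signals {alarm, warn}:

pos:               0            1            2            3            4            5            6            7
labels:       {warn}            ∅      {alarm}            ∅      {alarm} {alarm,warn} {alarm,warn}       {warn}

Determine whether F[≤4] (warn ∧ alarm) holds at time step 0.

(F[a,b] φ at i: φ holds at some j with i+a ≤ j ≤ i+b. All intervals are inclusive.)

Check (warn ∧ alarm) at each j in [0,4]:
  j=0: false
  j=1: false
  j=2: false
  j=3: false
  j=4: false
No position in the window satisfies it → formula fails.

False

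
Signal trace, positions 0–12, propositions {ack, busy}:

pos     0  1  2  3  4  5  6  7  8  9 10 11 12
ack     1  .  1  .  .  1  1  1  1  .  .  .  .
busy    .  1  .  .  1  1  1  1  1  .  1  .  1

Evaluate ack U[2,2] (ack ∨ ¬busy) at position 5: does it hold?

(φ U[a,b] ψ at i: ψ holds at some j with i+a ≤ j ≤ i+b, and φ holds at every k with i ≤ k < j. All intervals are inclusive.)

True

Need some j in [7,7] with (ack ∨ ¬busy), and ack at every k in [5,j-1].
  j=7: (ack ∨ ¬busy) holds; ack holds at every k in [5,6] → satisfied.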